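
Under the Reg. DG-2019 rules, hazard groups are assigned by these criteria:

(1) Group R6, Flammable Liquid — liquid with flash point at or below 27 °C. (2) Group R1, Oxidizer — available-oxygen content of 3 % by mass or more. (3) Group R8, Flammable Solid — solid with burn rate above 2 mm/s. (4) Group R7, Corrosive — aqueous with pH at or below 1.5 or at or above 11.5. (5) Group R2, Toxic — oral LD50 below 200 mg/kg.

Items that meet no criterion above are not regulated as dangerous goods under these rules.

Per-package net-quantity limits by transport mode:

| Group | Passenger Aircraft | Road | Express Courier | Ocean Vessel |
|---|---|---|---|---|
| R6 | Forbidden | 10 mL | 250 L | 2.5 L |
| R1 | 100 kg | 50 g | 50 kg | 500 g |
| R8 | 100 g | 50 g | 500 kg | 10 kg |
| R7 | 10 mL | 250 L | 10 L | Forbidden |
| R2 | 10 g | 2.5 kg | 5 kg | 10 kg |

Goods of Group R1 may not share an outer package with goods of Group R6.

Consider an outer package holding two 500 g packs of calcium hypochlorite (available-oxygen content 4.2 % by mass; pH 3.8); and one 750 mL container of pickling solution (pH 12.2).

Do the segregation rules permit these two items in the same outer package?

Available-oxygen content 4.2 % by mass meets the Group R1 criterion (Oxidizer), so the calcium hypochlorite is Group R1.
The pickling solution has pH 12.2, which is ≥ 11.5, so it is Group R7 (Corrosive).
No segregation rule bars Group R1 with Group R7.

Yes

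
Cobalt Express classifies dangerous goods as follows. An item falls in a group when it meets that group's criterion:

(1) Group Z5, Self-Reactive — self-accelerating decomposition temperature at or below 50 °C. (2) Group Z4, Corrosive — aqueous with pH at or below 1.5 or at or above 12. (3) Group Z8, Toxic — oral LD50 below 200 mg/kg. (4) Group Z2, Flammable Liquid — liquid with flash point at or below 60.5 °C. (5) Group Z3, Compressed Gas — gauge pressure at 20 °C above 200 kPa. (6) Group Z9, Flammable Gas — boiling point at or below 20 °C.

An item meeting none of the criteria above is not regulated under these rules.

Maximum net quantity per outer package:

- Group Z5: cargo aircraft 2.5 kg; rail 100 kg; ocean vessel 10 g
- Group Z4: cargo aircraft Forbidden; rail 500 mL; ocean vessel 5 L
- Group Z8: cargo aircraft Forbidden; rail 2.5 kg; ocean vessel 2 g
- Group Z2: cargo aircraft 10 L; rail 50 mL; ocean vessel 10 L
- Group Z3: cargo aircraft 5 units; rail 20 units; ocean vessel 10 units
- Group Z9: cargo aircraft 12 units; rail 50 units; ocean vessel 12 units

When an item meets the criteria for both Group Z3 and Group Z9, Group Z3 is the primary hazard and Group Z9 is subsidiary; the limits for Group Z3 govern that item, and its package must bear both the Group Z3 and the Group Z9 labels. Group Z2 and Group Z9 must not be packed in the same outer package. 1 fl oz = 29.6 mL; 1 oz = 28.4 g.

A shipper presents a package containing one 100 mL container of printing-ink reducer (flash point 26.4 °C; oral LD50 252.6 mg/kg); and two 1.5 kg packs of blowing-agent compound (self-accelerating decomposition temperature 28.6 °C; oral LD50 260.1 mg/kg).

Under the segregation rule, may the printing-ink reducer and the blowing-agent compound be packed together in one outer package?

Printing-ink reducer: flash point 26.4 °C ≤ 60.5 °C → Group Z2 (Flammable Liquid).
Blowing-agent compound: self-accelerating decomposition temperature 28.6 °C ≤ 50 °C → Group Z5 (Self-Reactive).
No segregation rule bars Group Z2 with Group Z5.

Yes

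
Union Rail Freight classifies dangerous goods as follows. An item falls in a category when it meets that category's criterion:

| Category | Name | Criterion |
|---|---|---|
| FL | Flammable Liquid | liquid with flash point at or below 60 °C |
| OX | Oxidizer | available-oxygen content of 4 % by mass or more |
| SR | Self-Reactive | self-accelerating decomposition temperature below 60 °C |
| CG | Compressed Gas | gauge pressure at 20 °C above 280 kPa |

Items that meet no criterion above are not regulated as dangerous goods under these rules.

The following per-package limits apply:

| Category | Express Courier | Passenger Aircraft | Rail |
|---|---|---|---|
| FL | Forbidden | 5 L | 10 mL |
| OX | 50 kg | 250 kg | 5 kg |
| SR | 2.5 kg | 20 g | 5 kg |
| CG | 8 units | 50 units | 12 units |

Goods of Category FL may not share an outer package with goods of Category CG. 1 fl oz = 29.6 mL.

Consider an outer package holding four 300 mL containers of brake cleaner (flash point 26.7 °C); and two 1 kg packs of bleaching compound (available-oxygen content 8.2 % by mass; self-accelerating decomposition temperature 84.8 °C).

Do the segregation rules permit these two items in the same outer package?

Yes

Flash point 26.7 °C meets the Category FL criterion (Flammable Liquid), so the brake cleaner is Category FL.
The bleaching compound has available-oxygen content 8.2 % by mass, which is ≥ 4 % by mass, so it is Category OX (Oxidizer).
No segregation rule bars Category FL with Category OX.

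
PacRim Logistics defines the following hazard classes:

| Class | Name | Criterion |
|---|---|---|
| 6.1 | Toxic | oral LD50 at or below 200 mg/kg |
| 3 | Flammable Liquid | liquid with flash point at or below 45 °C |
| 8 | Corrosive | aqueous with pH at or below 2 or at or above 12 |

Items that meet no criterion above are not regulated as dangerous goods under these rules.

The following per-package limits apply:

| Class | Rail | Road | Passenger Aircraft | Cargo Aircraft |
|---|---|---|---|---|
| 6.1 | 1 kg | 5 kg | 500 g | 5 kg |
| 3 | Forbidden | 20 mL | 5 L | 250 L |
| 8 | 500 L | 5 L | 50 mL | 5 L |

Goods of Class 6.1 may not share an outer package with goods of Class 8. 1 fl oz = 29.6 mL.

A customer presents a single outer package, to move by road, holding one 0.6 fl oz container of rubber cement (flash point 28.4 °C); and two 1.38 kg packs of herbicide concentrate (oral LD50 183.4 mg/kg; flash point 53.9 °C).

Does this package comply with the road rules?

Rubber cement: flash point 28.4 °C ≤ 45 °C → Class 3 (Flammable Liquid).
Herbicide concentrate: oral LD50 183.4 mg/kg ≤ 200 mg/kg → Class 6.1 (Toxic).
Class 6.1 quantity: two 1.38 kg packs = 2.76 kg.
2.76 kg is within the road limit of 5 kg for Class 6.1.
Class 3 quantity: one 0.6 fl oz container = 17.76 mL.
That is within the Class 3 road limit of 20 mL.
The segregation rule (Class 6.1 with Class 8) does not apply to Class 6.1 with Class 3.
Every hazard class is within its road limit and no segregation rule is violated.

Yes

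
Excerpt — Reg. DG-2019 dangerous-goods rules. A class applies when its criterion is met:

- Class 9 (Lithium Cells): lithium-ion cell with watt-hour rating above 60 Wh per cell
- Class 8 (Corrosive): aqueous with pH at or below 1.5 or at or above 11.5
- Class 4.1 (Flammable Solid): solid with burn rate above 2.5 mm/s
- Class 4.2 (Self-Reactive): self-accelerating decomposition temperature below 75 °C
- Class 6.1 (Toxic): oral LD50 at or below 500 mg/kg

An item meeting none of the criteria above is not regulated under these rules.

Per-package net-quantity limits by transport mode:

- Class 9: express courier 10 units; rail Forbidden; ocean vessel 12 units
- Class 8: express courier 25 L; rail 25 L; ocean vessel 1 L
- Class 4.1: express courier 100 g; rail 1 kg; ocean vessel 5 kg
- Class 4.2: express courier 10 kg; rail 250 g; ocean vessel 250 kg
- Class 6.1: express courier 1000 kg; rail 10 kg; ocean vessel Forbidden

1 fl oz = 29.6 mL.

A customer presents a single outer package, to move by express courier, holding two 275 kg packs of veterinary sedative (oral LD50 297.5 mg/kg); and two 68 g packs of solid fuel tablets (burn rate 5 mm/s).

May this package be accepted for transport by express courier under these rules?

With oral LD50 297.5 mg/kg (≤ 500 mg/kg), the veterinary sedative falls in Class 6.1.
Burn rate 5 mm/s meets the Class 4.1 criterion (Flammable Solid), so the solid fuel tablets are Class 4.1.
Class 6.1 quantity: two 275 kg packs = 550 kg.
550 kg ≤ 1000 kg (express courier limit, Class 6.1) — within limit.
Class 4.1 quantity: two 68 g packs = 136 g.
That exceeds the Class 4.1 express courier limit of 100 g.

No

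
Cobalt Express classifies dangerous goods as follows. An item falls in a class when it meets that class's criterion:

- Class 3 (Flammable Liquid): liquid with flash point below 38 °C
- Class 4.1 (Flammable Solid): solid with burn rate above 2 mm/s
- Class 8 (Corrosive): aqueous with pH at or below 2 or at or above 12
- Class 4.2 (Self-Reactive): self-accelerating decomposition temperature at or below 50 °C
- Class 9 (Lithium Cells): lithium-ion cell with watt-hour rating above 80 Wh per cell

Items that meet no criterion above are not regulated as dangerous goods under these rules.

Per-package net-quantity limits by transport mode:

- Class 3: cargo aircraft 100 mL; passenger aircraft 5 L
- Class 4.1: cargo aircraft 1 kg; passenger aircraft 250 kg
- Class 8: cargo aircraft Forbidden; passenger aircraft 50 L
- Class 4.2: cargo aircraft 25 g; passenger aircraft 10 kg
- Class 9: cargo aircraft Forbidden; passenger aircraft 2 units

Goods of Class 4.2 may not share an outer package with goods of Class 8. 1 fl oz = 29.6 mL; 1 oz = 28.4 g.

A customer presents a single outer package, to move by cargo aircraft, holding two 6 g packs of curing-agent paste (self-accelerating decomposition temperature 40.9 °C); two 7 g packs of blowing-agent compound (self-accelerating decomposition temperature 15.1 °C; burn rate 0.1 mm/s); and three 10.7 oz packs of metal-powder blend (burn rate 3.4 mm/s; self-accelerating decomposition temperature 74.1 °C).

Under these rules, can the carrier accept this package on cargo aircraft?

No

The curing-agent paste has self-accelerating decomposition temperature 40.9 °C, which is ≤ 50 °C, so it is Class 4.2 (Self-Reactive).
With self-accelerating decomposition temperature 15.1 °C (≤ 50 °C), the blowing-agent compound falls in Class 4.2.
Burn rate 3.4 mm/s meets the Class 4.1 criterion (Flammable Solid), so the metal-powder blend is Class 4.1.
Total Class 4.2: (two 6 g packs = 12 g) + (two 7 g packs = 14 g) = 26 g.
26 g exceeds the cargo aircraft limit of 25 g for Class 4.2.
Class 4.1 quantity: three 10.7 oz packs = 911.64 g.
That is within the Class 4.1 cargo aircraft limit of 1 kg.
The segregation rule (Class 4.2 with Class 8) does not apply to Class 4.2 with Class 4.1.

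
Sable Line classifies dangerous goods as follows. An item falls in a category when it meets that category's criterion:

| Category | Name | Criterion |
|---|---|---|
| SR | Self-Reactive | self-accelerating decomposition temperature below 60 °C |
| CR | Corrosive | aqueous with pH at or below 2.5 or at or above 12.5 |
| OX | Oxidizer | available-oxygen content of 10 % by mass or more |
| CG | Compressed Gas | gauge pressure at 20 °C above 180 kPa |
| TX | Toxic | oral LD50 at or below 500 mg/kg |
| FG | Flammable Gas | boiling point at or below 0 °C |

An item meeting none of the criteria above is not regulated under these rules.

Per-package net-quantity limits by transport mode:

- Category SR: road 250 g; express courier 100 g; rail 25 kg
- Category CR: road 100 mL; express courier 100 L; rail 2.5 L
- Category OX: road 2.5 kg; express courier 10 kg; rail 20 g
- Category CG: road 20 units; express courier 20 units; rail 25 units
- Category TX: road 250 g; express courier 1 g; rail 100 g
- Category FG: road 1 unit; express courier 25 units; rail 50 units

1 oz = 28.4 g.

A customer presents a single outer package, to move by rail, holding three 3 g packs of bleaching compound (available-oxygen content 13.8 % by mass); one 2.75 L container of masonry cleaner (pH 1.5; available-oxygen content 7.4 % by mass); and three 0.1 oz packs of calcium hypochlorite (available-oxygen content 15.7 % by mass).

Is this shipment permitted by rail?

The bleaching compound has available-oxygen content 13.8 % by mass, which is ≥ 10 % by mass, so it is Category OX (Oxidizer).
With pH 1.5 (≤ 2.5), the masonry cleaner falls in Category CR.
Calcium hypochlorite: available-oxygen content 15.7 % by mass ≥ 10 % by mass → Category OX (Oxidizer).
Total Category OX: (three 3 g packs = 9 g) + (three 0.1 oz packs = 8.52 g) = 17.52 g.
17.52 g ≤ 20 g (rail limit, Category OX) — within limit.
Category CR quantity: 2.75 L.
That exceeds the Category CR rail limit of 2.5 L.

No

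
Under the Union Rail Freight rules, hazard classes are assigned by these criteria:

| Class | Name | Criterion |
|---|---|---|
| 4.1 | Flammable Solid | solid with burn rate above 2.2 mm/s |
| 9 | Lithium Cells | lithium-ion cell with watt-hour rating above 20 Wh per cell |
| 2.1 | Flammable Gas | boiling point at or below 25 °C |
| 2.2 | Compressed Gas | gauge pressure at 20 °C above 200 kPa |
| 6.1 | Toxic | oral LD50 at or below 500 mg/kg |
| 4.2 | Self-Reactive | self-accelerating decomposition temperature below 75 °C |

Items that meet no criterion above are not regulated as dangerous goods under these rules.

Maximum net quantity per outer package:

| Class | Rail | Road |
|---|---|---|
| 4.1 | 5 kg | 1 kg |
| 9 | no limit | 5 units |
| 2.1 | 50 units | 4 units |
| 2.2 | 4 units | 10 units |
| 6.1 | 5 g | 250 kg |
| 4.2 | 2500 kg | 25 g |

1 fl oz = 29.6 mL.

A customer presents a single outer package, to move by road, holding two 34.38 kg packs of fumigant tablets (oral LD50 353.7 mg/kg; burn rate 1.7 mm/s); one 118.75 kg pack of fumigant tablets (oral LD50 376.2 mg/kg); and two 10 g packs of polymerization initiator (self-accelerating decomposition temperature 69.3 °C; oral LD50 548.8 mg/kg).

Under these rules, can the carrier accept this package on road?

Yes

Fumigant tablets: oral LD50 353.7 mg/kg ≤ 500 mg/kg → Class 6.1 (Toxic).
The fumigant tablets have oral LD50 376.2 mg/kg, which is ≤ 500 mg/kg, so they are Class 6.1 (Toxic).
With self-accelerating decomposition temperature 69.3 °C (< 75 °C), the polymerization initiator falls in Class 4.2.
Total Class 6.1: (two 34.38 kg packs = 68.76 kg) + 118.75 kg = 187.51 kg.
187.51 kg is within the road limit of 250 kg for Class 6.1.
Class 4.2 quantity: two 10 g packs = 20 g.
That is within the Class 4.2 road limit of 25 g.
Every hazard class is within its road limit and no segregation rule is violated.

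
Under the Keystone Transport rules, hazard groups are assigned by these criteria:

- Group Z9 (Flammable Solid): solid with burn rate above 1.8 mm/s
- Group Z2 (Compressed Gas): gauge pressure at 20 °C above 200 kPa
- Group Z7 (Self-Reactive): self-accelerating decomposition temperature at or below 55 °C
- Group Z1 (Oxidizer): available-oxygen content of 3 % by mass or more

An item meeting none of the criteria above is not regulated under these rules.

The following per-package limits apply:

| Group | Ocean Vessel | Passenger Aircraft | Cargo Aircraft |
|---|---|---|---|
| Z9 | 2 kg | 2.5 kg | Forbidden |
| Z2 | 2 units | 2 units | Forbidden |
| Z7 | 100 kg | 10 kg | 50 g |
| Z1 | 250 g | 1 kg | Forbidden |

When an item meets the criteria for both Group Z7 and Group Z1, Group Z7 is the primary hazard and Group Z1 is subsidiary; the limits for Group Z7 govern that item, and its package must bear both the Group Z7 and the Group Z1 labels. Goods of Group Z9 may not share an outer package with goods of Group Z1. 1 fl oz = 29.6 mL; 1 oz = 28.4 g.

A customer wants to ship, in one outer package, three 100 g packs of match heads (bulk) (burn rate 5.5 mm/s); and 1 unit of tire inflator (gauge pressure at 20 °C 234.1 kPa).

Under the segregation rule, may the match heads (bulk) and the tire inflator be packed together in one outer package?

The match heads (bulk) have burn rate 5.5 mm/s, which is > 1.8 mm/s, so they are Group Z9 (Flammable Solid).
The tire inflator has gauge pressure at 20 °C 234.1 kPa, which is > 200 kPa, so it is Group Z2 (Compressed Gas).
No segregation rule bars Group Z9 with Group Z2.

Yes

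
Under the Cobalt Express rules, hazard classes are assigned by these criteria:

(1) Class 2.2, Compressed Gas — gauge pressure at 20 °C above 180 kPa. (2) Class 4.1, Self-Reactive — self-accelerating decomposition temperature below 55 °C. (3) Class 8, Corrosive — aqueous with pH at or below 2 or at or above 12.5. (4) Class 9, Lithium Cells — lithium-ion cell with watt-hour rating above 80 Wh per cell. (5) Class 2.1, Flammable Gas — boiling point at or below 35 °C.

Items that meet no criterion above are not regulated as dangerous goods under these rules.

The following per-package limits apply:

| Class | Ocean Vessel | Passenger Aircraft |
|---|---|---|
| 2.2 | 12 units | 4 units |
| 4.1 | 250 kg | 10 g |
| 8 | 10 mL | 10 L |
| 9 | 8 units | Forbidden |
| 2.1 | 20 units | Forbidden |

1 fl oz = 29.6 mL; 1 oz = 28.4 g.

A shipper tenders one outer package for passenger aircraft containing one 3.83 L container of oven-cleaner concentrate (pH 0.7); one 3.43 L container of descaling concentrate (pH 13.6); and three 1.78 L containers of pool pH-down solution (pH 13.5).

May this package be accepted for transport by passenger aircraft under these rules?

With pH 0.7 (≤ 2), the oven-cleaner concentrate falls in Class 8.
The descaling concentrate has pH 13.6, which is ≥ 12.5, so it is Class 8 (Corrosive).
With pH 13.5 (≥ 12.5), the pool pH-down solution falls in Class 8.
Class 8 net quantity: 3.83 L + 3.43 L + (three 1.78 L containers = 5.34 L) = 12.6 L.
That exceeds the Class 8 passenger aircraft limit of 10 L.

No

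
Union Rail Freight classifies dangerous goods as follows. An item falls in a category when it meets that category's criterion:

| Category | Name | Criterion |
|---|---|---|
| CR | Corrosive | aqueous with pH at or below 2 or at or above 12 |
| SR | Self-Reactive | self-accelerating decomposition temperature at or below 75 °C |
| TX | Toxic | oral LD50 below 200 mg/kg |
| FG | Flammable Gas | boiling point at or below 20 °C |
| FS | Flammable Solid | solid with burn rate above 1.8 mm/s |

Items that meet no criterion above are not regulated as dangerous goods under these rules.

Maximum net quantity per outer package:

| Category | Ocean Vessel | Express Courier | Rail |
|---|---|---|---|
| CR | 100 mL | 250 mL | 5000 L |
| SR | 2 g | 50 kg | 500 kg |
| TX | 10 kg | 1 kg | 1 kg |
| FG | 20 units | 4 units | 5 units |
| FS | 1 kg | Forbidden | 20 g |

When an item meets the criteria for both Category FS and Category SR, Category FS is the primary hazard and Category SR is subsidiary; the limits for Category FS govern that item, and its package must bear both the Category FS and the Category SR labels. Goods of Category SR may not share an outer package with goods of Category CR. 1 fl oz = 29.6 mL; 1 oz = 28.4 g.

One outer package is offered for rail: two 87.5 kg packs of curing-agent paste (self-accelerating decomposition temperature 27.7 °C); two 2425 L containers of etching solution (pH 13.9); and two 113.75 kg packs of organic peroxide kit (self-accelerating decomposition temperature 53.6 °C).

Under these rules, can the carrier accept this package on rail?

No

Curing-agent paste: self-accelerating decomposition temperature 27.7 °C ≤ 75 °C → Category SR (Self-Reactive).
pH 13.9 meets the Category CR criterion (Corrosive), so the etching solution is Category CR.
The organic peroxide kit has self-accelerating decomposition temperature 53.6 °C, which is ≤ 75 °C, so it is Category SR (Self-Reactive).
Total Category SR: (two 87.5 kg packs = 175 kg) + (two 113.75 kg packs = 227.5 kg) = 402.5 kg.
That is within the Category SR rail limit of 500 kg.
Category CR quantity: two 2425 L containers = 4850 L.
That is within the Category CR rail limit of 5000 L.
Category SR and Category CR may not share an outer package.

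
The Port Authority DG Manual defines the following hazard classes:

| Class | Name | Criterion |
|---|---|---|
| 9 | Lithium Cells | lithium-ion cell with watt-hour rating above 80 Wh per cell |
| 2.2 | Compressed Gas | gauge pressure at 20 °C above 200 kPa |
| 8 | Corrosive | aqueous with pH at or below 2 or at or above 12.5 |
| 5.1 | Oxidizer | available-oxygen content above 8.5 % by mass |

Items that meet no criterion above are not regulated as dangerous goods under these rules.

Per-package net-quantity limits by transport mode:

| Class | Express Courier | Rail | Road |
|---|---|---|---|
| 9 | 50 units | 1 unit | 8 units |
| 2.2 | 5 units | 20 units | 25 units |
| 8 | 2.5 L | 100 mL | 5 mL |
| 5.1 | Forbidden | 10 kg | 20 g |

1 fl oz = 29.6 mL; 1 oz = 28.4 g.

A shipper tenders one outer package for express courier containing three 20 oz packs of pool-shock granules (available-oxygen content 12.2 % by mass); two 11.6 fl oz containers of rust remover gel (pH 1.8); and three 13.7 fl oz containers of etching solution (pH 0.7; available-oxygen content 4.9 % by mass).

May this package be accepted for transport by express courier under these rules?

The pool-shock granules have available-oxygen content 12.2 % by mass, which is > 8.5 % by mass, so they are Class 5.1 (Oxidizer).
With pH 1.8 (≤ 2), the rust remover gel falls in Class 8.
The etching solution has pH 0.7, which is ≤ 2, so it is Class 8 (Corrosive).
Class 8 net quantity: (two 11.6 fl oz containers = 686.72 mL) + (three 13.7 fl oz containers = 1216.56 mL) = 1903.28 mL.
1903.28 mL ≤ 2.5 L (express courier limit, Class 8) — within limit.
Class 5.1 quantity: three 20 oz packs = 1.704 kg.
By express courier, Class 5.1 is Forbidden regardless of quantity.

No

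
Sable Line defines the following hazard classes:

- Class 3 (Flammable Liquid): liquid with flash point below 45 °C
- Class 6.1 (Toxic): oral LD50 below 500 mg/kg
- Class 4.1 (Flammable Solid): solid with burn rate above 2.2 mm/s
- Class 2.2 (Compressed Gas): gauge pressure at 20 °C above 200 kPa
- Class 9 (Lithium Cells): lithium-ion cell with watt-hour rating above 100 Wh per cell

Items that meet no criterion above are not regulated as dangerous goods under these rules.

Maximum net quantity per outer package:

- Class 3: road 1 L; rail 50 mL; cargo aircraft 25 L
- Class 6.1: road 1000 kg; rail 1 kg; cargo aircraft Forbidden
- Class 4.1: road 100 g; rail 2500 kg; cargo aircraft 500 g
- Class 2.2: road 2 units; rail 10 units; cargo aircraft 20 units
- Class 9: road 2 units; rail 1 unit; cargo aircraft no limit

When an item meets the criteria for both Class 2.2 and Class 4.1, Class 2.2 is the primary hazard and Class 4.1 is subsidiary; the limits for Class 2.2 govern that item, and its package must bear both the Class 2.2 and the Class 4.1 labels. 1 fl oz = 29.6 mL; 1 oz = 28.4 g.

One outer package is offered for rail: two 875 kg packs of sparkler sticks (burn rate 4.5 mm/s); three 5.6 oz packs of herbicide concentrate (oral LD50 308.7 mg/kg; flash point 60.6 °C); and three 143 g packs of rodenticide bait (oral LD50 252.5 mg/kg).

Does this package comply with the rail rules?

The sparkler sticks have burn rate 4.5 mm/s, which is > 2.2 mm/s, so they are Class 4.1 (Flammable Solid).
Oral LD50 308.7 mg/kg meets the Class 6.1 criterion (Toxic), so the herbicide concentrate is Class 6.1.
With oral LD50 252.5 mg/kg (< 500 mg/kg), the rodenticide bait falls in Class 6.1.
Class 4.1 quantity: two 875 kg packs = 1750 kg.
1750 kg is within the rail limit of 2500 kg for Class 4.1.
Total Class 6.1: (three 5.6 oz packs = 477.12 g) + (three 143 g packs = 429 g) = 906.12 g.
That is within the Class 6.1 rail limit of 1 kg.
Every hazard class is within its rail limit and no segregation rule is violated.

Yes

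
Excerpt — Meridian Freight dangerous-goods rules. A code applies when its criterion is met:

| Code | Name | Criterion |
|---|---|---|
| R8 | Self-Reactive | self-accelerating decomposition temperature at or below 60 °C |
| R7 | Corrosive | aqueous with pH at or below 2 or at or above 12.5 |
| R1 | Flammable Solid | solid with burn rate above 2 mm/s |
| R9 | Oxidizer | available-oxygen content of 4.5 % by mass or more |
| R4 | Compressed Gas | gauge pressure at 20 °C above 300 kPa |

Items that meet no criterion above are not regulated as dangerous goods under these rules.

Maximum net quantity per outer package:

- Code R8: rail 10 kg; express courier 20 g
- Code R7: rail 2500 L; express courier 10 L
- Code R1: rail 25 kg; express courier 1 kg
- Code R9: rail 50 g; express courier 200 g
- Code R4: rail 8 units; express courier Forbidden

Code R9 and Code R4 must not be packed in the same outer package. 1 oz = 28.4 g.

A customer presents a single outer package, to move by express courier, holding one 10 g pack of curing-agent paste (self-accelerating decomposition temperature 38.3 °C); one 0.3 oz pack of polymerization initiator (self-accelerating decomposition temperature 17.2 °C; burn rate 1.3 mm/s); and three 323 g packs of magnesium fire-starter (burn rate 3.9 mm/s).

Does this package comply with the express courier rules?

Yes

Self-accelerating decomposition temperature 38.3 °C meets the Code R8 criterion (Self-Reactive), so the curing-agent paste is Code R8.
Polymerization initiator: self-accelerating decomposition temperature 17.2 °C ≤ 60 °C → Code R8 (Self-Reactive).
Magnesium fire-starter: burn rate 3.9 mm/s > 2 mm/s → Code R1 (Flammable Solid).
Total Code R8: 10 g + (one 0.3 oz pack = 8.52 g) = 18.52 g.
18.52 g ≤ 20 g (express courier limit, Code R8) — within limit.
Code R1 quantity: three 323 g packs = 969 g.
That is within the Code R1 express courier limit of 1 kg.
The segregation rule (Code R9 with Code R4) does not apply to Code R8 with Code R1.
Every hazard code is within its express courier limit and no segregation rule is violated.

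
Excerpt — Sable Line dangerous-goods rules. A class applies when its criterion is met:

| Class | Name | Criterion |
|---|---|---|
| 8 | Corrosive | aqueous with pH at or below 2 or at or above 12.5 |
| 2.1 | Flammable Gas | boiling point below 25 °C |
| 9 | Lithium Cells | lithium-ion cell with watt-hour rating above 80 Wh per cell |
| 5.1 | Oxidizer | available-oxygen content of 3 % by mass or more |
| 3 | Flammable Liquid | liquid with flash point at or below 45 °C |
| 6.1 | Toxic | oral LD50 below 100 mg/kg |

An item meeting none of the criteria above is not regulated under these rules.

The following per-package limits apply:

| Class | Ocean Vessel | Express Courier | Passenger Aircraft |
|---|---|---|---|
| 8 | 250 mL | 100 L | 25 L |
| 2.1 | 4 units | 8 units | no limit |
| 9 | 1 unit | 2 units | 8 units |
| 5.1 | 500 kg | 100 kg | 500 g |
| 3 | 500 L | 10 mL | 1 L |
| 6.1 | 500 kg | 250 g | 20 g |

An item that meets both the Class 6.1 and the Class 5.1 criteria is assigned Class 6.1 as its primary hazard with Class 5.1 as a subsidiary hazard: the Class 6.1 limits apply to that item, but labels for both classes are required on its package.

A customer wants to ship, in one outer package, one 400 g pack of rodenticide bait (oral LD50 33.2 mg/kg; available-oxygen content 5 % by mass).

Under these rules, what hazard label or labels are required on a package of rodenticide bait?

Class 5.1 and 6.1

Rodenticide bait: oral LD50 33.2 mg/kg < 100 mg/kg → Class 6.1 (Toxic).
Available-oxygen content 5 % by mass meets the Class 5.1 criterion (Oxidizer), so the rodenticide bait is Class 5.1.
By the precedence rule Class 6.1 is primary and Class 5.1 is subsidiary, and that rule requires both labels on the package.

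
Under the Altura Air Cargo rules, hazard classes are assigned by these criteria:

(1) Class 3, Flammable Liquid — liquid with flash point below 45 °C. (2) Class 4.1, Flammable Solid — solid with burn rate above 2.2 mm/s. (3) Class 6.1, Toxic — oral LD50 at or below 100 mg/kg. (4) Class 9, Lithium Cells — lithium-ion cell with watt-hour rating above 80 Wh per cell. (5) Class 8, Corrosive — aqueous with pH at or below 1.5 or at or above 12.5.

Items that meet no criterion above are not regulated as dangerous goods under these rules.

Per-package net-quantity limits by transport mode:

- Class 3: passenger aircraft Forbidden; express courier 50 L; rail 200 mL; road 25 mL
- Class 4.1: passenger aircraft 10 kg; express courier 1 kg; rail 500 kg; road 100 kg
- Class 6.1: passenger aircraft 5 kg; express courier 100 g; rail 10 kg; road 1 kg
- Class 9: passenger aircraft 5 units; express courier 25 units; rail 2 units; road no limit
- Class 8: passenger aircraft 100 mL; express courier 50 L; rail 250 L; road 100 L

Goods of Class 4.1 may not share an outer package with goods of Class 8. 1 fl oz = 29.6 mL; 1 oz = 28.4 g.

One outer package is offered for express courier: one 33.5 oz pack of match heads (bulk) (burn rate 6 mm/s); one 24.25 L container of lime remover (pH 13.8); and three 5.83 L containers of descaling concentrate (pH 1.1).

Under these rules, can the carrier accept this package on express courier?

No

Match heads (bulk): burn rate 6 mm/s > 2.2 mm/s → Class 4.1 (Flammable Solid).
The lime remover has pH 13.8, which is ≥ 12.5, so it is Class 8 (Corrosive).
With pH 1.1 (≤ 1.5), the descaling concentrate falls in Class 8.
Class 4.1 quantity: one 33.5 oz pack = 951.4 g.
That is within the Class 4.1 express courier limit of 1 kg.
Total Class 8: 24.25 L + (three 5.83 L containers = 17.49 L) = 41.74 L.
41.74 L ≤ 50 L (express courier limit, Class 8) — within limit.
Class 4.1 and Class 8 may not share an outer package.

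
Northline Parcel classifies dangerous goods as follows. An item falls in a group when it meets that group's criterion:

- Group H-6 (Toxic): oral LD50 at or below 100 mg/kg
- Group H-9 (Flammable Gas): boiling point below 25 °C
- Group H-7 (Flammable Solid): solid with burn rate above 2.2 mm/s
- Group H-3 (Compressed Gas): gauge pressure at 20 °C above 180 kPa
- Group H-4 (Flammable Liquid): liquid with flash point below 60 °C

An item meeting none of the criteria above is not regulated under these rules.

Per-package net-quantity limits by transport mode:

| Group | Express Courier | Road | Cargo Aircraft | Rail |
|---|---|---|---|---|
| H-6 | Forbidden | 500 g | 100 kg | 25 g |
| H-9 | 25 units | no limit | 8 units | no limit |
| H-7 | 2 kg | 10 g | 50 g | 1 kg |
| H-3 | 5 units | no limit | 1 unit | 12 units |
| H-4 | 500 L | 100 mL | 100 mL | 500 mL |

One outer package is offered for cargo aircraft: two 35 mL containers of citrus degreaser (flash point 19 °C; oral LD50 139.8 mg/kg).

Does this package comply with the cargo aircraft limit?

Yes

The citrus degreaser has flash point 19 °C, which is < 60 °C, so it is Group H-4 (Flammable Liquid).
Group H-4 quantity: two 35 mL containers = 70 mL.
70 mL is within the cargo aircraft limit of 100 mL for Group H-4.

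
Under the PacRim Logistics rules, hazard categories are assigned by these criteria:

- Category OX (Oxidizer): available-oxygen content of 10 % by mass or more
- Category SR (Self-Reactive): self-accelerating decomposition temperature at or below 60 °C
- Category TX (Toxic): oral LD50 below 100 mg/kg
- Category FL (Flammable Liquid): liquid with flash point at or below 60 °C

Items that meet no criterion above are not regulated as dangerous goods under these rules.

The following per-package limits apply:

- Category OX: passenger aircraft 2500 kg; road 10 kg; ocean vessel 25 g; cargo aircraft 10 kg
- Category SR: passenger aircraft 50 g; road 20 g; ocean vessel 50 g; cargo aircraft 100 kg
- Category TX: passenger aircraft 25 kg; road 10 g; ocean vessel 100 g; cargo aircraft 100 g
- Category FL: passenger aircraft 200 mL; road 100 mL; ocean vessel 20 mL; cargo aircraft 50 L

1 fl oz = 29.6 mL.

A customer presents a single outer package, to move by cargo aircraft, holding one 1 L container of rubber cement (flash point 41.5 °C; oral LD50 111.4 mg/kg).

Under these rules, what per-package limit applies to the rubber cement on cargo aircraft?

50 L

Rubber cement: flash point 41.5 °C ≤ 60 °C → Category FL (Flammable Liquid).
The cargo aircraft limit for Category FL is 50 L.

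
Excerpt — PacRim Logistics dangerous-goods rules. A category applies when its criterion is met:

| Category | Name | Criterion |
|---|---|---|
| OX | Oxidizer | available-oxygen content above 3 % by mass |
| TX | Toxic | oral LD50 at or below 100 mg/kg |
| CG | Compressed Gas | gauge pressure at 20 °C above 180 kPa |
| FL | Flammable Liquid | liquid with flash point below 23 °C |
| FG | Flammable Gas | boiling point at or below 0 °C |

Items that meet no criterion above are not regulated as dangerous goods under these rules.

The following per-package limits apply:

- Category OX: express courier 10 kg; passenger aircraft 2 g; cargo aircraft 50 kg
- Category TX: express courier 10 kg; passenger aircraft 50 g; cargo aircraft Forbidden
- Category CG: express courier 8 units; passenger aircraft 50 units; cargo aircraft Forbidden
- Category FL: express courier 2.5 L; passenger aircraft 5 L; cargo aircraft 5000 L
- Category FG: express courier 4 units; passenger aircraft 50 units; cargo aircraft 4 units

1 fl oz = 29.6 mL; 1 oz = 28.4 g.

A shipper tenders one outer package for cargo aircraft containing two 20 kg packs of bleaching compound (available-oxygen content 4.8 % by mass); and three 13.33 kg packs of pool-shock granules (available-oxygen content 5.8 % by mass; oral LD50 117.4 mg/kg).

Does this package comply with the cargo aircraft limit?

With available-oxygen content 4.8 % by mass (> 3 % by mass), the bleaching compound falls in Category OX.
Pool-shock granules: available-oxygen content 5.8 % by mass > 3 % by mass → Category OX (Oxidizer).
Total Category OX: (two 20 kg packs = 40 kg) + (three 13.33 kg packs = 39.99 kg) = 79.99 kg.
79.99 kg exceeds the cargo aircraft limit of 50 kg for Category OX.

No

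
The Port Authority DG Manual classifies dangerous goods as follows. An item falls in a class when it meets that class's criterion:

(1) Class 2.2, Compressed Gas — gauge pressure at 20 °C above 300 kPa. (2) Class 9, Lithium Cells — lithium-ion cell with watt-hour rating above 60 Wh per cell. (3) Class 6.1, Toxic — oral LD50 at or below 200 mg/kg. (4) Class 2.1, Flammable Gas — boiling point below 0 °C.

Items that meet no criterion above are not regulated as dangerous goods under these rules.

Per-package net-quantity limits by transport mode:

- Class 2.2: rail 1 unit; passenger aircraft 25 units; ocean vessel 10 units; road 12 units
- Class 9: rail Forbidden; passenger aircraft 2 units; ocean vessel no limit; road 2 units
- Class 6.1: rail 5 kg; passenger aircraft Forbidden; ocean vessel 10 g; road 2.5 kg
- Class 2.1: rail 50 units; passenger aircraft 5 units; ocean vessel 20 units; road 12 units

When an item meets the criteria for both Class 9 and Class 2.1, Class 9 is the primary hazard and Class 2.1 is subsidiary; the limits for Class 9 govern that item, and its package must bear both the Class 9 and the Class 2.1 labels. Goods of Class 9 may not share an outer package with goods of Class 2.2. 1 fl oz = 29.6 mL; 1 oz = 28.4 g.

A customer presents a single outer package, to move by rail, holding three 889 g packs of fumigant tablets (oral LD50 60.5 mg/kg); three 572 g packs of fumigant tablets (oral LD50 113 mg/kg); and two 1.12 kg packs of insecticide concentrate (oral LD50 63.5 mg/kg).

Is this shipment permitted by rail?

No

The fumigant tablets have oral LD50 60.5 mg/kg, which is ≤ 200 mg/kg, so they are Class 6.1 (Toxic).
Oral LD50 113 mg/kg meets the Class 6.1 criterion (Toxic), so the fumigant tablets are Class 6.1.
The insecticide concentrate has oral LD50 63.5 mg/kg, which is ≤ 200 mg/kg, so it is Class 6.1 (Toxic).
Total Class 6.1: (three 889 g packs = 2.667 kg) + (three 572 g packs = 1.716 kg) + (two 1.12 kg packs = 2.24 kg) = 6.623 kg.
6.623 kg > 5 kg (rail limit, Class 6.1) — over the limit.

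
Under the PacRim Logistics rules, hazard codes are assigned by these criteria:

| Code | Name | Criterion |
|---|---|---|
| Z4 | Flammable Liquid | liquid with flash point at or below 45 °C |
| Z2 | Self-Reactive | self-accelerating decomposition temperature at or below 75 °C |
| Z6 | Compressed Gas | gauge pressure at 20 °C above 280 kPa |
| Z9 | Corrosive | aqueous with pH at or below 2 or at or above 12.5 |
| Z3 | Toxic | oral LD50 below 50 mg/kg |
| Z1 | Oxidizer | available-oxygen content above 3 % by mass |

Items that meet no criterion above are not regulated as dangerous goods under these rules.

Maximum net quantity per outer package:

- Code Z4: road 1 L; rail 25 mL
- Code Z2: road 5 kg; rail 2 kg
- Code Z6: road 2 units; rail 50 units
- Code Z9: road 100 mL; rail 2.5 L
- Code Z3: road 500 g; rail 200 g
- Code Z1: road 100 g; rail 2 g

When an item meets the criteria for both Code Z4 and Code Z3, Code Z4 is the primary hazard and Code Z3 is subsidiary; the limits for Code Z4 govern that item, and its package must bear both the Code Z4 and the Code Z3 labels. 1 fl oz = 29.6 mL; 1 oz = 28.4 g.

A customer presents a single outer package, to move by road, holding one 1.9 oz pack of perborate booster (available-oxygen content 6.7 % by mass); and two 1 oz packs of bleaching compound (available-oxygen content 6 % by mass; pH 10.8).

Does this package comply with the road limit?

The perborate booster has available-oxygen content 6.7 % by mass, which is > 3 % by mass, so it is Code Z1 (Oxidizer).
Bleaching compound: available-oxygen content 6 % by mass > 3 % by mass → Code Z1 (Oxidizer).
Total Code Z1: (one 1.9 oz pack = 53.96 g) + (two 1 oz packs = 56.8 g) = 110.76 g.
That exceeds the Code Z1 road limit of 100 g.

No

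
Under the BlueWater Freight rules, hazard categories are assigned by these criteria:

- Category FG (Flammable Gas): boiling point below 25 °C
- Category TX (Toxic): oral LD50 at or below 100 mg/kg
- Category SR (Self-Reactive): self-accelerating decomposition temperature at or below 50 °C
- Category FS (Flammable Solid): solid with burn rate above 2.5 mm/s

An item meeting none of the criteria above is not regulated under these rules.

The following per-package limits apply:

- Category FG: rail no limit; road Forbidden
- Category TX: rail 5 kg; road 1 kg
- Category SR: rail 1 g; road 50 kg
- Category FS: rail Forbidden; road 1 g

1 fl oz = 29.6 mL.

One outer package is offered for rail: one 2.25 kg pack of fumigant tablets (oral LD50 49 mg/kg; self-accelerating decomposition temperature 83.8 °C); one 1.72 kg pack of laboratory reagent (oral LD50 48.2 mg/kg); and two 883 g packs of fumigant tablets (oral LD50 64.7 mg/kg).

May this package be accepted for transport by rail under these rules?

No

The fumigant tablets have oral LD50 49 mg/kg, which is ≤ 100 mg/kg, so they are Category TX (Toxic).
Laboratory reagent: oral LD50 48.2 mg/kg ≤ 100 mg/kg → Category TX (Toxic).
Fumigant tablets: oral LD50 64.7 mg/kg ≤ 100 mg/kg → Category TX (Toxic).
Total Category TX: 2.25 kg + 1.72 kg + (two 883 g packs = 1.766 kg) = 5.736 kg.
5.736 kg exceeds the rail limit of 5 kg for Category TX.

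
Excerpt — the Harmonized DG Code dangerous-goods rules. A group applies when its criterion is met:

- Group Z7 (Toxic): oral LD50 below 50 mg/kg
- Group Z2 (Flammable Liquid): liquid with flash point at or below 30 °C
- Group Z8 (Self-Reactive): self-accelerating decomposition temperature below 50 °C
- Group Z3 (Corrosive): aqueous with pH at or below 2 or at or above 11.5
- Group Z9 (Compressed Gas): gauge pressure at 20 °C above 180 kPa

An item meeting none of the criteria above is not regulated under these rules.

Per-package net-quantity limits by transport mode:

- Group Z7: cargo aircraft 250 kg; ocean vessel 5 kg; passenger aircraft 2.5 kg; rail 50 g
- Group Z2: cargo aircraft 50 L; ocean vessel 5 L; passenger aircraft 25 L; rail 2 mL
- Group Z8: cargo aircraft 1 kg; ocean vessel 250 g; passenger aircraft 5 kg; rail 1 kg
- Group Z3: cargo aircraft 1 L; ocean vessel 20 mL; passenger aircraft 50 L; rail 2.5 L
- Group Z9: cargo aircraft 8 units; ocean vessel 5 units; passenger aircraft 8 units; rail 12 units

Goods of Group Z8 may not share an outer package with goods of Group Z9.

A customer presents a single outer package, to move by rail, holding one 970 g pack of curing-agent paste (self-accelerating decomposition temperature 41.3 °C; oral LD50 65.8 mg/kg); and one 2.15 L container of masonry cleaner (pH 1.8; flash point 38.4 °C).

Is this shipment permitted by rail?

Curing-agent paste: self-accelerating decomposition temperature 41.3 °C < 50 °C → Group Z8 (Self-Reactive).
pH 1.8 meets the Group Z3 criterion (Corrosive), so the masonry cleaner is Group Z3.
Group Z8 quantity: 970 g.
970 g is within the rail limit of 1 kg for Group Z8.
Group Z3 quantity: 2.15 L.
That is within the Group Z3 rail limit of 2.5 L.
The segregation rule (Group Z8 with Group Z9) does not apply to Group Z8 with Group Z3.
Every hazard group is within its rail limit and no segregation rule is violated.

Yes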